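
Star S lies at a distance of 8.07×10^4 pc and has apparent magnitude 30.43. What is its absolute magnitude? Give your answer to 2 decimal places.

10.90

M = m − 5 log₁₀(d/10 pc) = 30.43 − 5 log₁₀(8.07×10^4/10)
  = 30.43 − 5 × 3.907 = 30.43 − 19.53 = 10.90.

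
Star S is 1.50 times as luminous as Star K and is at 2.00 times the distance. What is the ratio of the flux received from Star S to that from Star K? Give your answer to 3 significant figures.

0.375

F = L/(4πd²), so F_S/F_K = (L_S/L_K) / (d_S/d_K)²
= 1.50 / (2.00)² = 1.50 / 4.000 = 0.3750.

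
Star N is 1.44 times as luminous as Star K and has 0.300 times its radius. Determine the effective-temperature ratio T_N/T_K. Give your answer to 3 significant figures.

2.00

L ∝ R²T⁴ gives T ∝ (L/R²)^(1/4), so
T_N/T_K = (1.44 / 0.300²)^(1/4) = (16.00)^(1/4) = 2.000.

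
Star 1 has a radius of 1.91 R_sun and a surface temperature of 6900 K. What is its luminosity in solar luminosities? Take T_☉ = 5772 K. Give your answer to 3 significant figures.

L/L_☉ = (R/R_☉)² (T/T_☉)⁴ = (1.91)² × (6900/5772)⁴
       = 3.648 × (1.195)⁴ = 3.648 × 2.042 = 7.450.

7.45 solar luminosities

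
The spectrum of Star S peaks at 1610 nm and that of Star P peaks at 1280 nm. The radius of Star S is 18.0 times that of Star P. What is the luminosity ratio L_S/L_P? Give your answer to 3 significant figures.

Wien's law gives T ∝ 1/λ_max, so T_S/T_P = λ_P/λ_S = 1280/1610 = 0.7950.
Then L ∝ R²T⁴ gives L_S/L_P = (18.0)² × (0.7950)⁴ = 324.0 × 0.3995 = 129.4.

129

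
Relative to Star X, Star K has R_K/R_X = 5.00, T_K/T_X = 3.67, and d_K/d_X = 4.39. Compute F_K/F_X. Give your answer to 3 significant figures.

L_K/L_X = (R_K/R_X)²(T_K/T_X)⁴ = (5.00)² × (3.67)⁴ = 4535.
F_K/F_X = (L_K/L_X)/(d_K/d_X)² = 4535 / (4.39)² = 235.3.

235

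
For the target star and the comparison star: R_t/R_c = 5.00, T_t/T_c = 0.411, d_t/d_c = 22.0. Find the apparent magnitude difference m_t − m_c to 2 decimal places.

L_t/L_c = (5.00)²(0.411)⁴ = 0.7134.
F_t/F_c = (L_t/L_c)/(d_t/d_c)² = 0.7134/484.0 = 0.001474.
m_t − m_c = −2.5 log₁₀(0.001474) = 7.08.

7.08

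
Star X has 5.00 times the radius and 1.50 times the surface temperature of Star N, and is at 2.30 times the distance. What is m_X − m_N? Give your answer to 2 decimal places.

-3.45

L_X/L_N = (5.00)²(1.50)⁴ = 126.6.
F_X/F_N = (L_X/L_N)/(d_X/d_N)² = 126.6/5.290 = 23.92.
m_X − m_N = −2.5 log₁₀(23.92) = -3.45.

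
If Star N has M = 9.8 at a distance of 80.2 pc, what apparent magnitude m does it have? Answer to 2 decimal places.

m = M + 5 log₁₀(d/10 pc) = 9.8 + 5 log₁₀(80.2/10)
  = 9.8 + 5 × 0.904 = 9.8 + 4.52 = 14.32.

14.32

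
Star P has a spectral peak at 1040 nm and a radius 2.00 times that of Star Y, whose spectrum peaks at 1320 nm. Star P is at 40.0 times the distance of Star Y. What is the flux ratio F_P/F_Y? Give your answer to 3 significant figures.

Wien's law: T_P/T_Y = λ_Y/λ_P = 1320/1040 = 1.269.
L_P/L_Y = (R_P/R_Y)²(T_P/T_Y)⁴ = (2.00)²(1.269)⁴ = 10.38.
F_P/F_Y = (L_P/L_Y)/(d_P/d_Y)² = 10.38/(40.0)² = 0.006488.

0.00649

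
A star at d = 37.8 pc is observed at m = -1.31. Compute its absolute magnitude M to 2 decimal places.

M = m − 5 log₁₀(d/10 pc) = -1.31 − 5 log₁₀(37.8/10)
  = -1.31 − 5 × 0.577 = -1.31 − 2.89 = -4.20.

-4.20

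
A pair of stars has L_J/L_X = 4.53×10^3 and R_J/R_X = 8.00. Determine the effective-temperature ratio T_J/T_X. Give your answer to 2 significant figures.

L ∝ R²T⁴ gives T ∝ (L/R²)^(1/4), so
T_J/T_X = (4.53×10^3 / 8.00²)^(1/4) = (70.78)^(1/4) = 2.901.

2.9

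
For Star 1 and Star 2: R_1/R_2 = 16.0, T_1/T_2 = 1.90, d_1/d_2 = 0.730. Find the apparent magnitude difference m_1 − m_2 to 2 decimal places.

L_1/L_2 = (16.0)²(1.90)⁴ = 3336.
F_1/F_2 = (L_1/L_2)/(d_1/d_2)² = 3336/0.5329 = 6260.
m_1 − m_2 = −2.5 log₁₀(6260) = -9.49.

-9.49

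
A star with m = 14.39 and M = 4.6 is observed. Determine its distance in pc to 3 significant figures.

m − M = 5 log₁₀(d/10 pc)
14.39 − (4.6) = 9.79 = 5 log₁₀(d/10)
d = 10 × 10^(9.79/5) = 10 × 10^1.958 = 907.8 pc.

908 pc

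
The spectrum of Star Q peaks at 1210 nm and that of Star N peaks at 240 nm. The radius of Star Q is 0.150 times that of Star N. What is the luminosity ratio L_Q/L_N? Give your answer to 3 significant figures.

3.48×10^-5

Wien's law gives T ∝ 1/λ_max, so T_Q/T_N = λ_N/λ_Q = 240/1210 = 0.1983.
Then L ∝ R²T⁴ gives L_Q/L_N = (0.150)² × (0.1983)⁴ = 0.02250 × 0.001548 = 3.482×10^-5.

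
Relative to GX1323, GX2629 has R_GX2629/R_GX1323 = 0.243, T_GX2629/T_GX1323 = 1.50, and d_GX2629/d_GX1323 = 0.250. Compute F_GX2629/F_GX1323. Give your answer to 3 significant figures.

L_GX2629/L_GX1323 = (R_GX2629/R_GX1323)²(T_GX2629/T_GX1323)⁴ = (0.243)² × (1.50)⁴ = 0.2989.
F_GX2629/F_GX1323 = (L_GX2629/L_GX1323)/(d_GX2629/d_GX1323)² = 0.2989 / (0.250)² = 4.783.

4.78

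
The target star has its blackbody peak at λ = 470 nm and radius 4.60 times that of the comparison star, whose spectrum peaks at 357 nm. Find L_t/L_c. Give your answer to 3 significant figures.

Wien's law gives T ∝ 1/λ_max, so T_t/T_c = λ_c/λ_t = 357/470 = 0.7596.
Then L ∝ R²T⁴ gives L_t/L_c = (4.60)² × (0.7596)⁴ = 21.16 × 0.3329 = 7.044.

7.04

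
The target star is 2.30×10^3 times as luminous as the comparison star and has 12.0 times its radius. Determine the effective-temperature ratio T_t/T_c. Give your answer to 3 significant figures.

2.00

L ∝ R²T⁴ gives T ∝ (L/R²)^(1/4), so
T_t/T_c = (2.30×10^3 / 12.0²)^(1/4) = (15.97)^(1/4) = 1.999.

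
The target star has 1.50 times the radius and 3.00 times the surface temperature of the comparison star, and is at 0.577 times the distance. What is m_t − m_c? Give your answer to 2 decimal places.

-6.85

L_t/L_c = (1.50)²(3.00)⁴ = 182.2.
F_t/F_c = (L_t/L_c)/(d_t/d_c)² = 182.2/0.3329 = 547.4.
m_t − m_c = −2.5 log₁₀(547.4) = -6.85.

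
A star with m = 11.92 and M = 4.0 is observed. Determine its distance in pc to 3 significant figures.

m − M = 5 log₁₀(d/10 pc)
11.92 − (4.0) = 7.92 = 5 log₁₀(d/10)
d = 10 × 10^(7.92/5) = 10 × 10^1.584 = 383.7 pc.

384 pc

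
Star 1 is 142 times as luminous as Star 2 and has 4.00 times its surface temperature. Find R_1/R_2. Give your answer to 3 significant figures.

L ∝ R²T⁴ gives R ∝ √L / T², so
R_1/R_2 = √(142) / (4.00)² = 11.92 / 16.00 = 0.7448.

0.745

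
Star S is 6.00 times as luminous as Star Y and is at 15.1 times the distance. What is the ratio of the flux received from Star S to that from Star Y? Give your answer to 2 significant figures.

F = L/(4πd²), so F_S/F_Y = (L_S/L_Y) / (d_S/d_Y)²
= 6.00 / (15.1)² = 6.00 / 228.0 = 0.02631.

0.026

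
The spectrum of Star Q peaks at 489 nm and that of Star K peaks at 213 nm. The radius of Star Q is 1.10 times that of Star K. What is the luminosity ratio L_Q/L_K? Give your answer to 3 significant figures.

0.0436

Wien's law gives T ∝ 1/λ_max, so T_Q/T_K = λ_K/λ_Q = 213/489 = 0.4356.
Then L ∝ R²T⁴ gives L_Q/L_K = (1.10)² × (0.4356)⁴ = 1.210 × 0.03600 = 0.04356.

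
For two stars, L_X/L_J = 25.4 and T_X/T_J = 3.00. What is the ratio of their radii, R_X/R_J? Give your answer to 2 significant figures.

0.56

L ∝ R²T⁴ gives R ∝ √L / T², so
R_X/R_J = √(25.4) / (3.00)² = 5.040 / 9.000 = 0.5600.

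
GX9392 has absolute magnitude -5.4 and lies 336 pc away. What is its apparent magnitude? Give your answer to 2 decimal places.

m = M + 5 log₁₀(d/10 pc) = -5.4 + 5 log₁₀(336/10)
  = -5.4 + 5 × 1.526 = -5.4 + 7.63 = 2.23.

2.23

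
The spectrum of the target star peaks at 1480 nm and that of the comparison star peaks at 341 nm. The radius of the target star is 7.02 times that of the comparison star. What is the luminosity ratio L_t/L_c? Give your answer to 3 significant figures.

0.139

Wien's law gives T ∝ 1/λ_max, so T_t/T_c = λ_c/λ_t = 341/1480 = 0.2304.
Then L ∝ R²T⁴ gives L_t/L_c = (7.02)² × (0.2304)⁴ = 49.28 × 0.002818 = 0.1389.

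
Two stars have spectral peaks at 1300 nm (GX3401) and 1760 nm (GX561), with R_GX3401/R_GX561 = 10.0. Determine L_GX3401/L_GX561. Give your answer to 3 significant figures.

336

Wien's law gives T ∝ 1/λ_max, so T_GX3401/T_GX561 = λ_GX561/λ_GX3401 = 1760/1300 = 1.354.
Then L ∝ R²T⁴ gives L_GX3401/L_GX561 = (10.0)² × (1.354)⁴ = 100.0 × 3.360 = 336.0.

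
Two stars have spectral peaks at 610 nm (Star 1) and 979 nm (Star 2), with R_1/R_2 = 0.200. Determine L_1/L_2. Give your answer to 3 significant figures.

Wien's law gives T ∝ 1/λ_max, so T_1/T_2 = λ_2/λ_1 = 979/610 = 1.605.
Then L ∝ R²T⁴ gives L_1/L_2 = (0.200)² × (1.605)⁴ = 0.04000 × 6.635 = 0.2654.

0.265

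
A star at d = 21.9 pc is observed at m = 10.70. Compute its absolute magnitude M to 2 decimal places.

9.00

M = m − 5 log₁₀(d/10 pc) = 10.70 − 5 log₁₀(21.9/10)
  = 10.70 − 5 × 0.340 = 10.70 − 1.70 = 9.00.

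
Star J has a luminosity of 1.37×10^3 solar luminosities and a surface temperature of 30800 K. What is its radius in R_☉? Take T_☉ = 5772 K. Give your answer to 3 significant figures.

R/R_☉ = √(L/L_☉) / (T/T_☉)² = √(1.37×10^3) / (5.336)²
       = 37.01 / 28.47 = 1.300.

1.30 R_☉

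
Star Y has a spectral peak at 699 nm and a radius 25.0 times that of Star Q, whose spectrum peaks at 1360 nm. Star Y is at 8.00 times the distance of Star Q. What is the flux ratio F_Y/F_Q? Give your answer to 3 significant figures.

140

Wien's law: T_Y/T_Q = λ_Q/λ_Y = 1360/699 = 1.946.
L_Y/L_Q = (R_Y/R_Q)²(T_Y/T_Q)⁴ = (25.0)²(1.946)⁴ = 8956.
F_Y/F_Q = (L_Y/L_Q)/(d_Y/d_Q)² = 8956/(8.00)² = 139.9.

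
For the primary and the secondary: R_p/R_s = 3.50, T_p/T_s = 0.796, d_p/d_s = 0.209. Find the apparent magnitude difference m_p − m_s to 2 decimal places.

-5.13

L_p/L_s = (3.50)²(0.796)⁴ = 4.918.
F_p/F_s = (L_p/L_s)/(d_p/d_s)² = 4.918/0.04368 = 112.6.
m_p − m_s = −2.5 log₁₀(112.6) = -5.13.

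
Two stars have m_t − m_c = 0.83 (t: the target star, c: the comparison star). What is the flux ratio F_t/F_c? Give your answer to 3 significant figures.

F_t/F_c = 10^(−(m_t − m_c)/2.5) = 10^(-0.83/2.5) = 10^-0.332 = 0.4656.

0.466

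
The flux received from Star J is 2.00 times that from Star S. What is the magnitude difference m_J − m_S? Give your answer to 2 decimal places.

m_J − m_S = −2.5 log₁₀(F_J/F_S) = −2.5 log₁₀(2.00) = −2.5 × (0.301) = -0.753.

-0.75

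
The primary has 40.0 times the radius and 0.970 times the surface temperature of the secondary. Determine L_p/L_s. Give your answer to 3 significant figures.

1.42×10^3

From the Stefan–Boltzmann law, L ∝ R²T⁴, so
L_p/L_s = (R_p/R_s)² (T_p/T_s)⁴ = (40.0)² × (0.970)⁴ = 1600 × 0.8853 = 1416.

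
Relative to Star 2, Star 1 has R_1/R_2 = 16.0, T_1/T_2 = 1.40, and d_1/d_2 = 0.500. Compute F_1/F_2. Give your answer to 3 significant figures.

L_1/L_2 = (R_1/R_2)²(T_1/T_2)⁴ = (16.0)² × (1.40)⁴ = 983.4.
F_1/F_2 = (L_1/L_2)/(d_1/d_2)² = 983.4 / (0.500)² = 3934.

3.93×10^3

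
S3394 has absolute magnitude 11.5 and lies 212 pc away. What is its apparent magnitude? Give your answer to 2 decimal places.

18.13

m = M + 5 log₁₀(d/10 pc) = 11.5 + 5 log₁₀(212/10)
  = 11.5 + 5 × 1.326 = 11.5 + 6.63 = 18.13.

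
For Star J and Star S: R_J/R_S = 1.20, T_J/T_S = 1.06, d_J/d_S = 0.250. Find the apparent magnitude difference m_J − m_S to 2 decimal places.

L_J/L_S = (1.20)²(1.06)⁴ = 1.818.
F_J/F_S = (L_J/L_S)/(d_J/d_S)² = 1.818/0.06250 = 29.09.
m_J − m_S = −2.5 log₁₀(29.09) = -3.66.

-3.66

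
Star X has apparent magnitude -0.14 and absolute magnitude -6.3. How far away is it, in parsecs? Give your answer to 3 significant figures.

171 pc

m − M = 5 log₁₀(d/10 pc)
-0.14 − (-6.3) = 6.16 = 5 log₁₀(d/10)
d = 10 × 10^(6.16/5) = 10 × 10^1.232 = 170.6 pc.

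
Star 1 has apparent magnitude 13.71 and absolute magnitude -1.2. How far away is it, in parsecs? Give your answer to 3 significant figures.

m − M = 5 log₁₀(d/10 pc)
13.71 − (-1.2) = 14.91 = 5 log₁₀(d/10)
d = 10 × 10^(14.91/5) = 10 × 10^2.982 = 9594 pc.

9.59×10^3 pc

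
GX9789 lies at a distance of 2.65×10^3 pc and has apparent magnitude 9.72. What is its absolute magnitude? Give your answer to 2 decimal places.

M = m − 5 log₁₀(d/10 pc) = 9.72 − 5 log₁₀(2.65×10^3/10)
  = 9.72 − 5 × 2.423 = 9.72 − 12.12 = -2.40.

-2.40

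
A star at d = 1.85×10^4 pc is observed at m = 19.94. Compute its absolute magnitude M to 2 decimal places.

3.60

M = m − 5 log₁₀(d/10 pc) = 19.94 − 5 log₁₀(1.85×10^4/10)
  = 19.94 − 5 × 3.267 = 19.94 − 16.34 = 3.60.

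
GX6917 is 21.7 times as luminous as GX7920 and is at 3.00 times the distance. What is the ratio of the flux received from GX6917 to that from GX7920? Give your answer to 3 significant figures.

2.41

F = L/(4πd²), so F_GX6917/F_GX7920 = (L_GX6917/L_GX7920) / (d_GX6917/d_GX7920)²
= 21.7 / (3.00)² = 21.7 / 9.000 = 2.411.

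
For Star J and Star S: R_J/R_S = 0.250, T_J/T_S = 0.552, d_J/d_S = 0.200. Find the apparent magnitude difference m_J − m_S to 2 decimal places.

2.10

L_J/L_S = (0.250)²(0.552)⁴ = 0.005803.
F_J/F_S = (L_J/L_S)/(d_J/d_S)² = 0.005803/0.04000 = 0.1451.
m_J − m_S = −2.5 log₁₀(0.1451) = 2.10.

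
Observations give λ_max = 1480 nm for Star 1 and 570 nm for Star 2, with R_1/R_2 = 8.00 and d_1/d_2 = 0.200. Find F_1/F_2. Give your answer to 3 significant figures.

35.2

Wien's law: T_1/T_2 = λ_2/λ_1 = 570/1480 = 0.3851.
L_1/L_2 = (R_1/R_2)²(T_1/T_2)⁴ = (8.00)²(0.3851)⁴ = 1.408.
F_1/F_2 = (L_1/L_2)/(d_1/d_2)² = 1.408/(0.200)² = 35.20.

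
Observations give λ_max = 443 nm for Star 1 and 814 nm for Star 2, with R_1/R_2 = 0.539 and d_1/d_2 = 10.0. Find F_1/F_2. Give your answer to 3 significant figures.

0.0331

Wien's law: T_1/T_2 = λ_2/λ_1 = 814/443 = 1.837.
L_1/L_2 = (R_1/R_2)²(T_1/T_2)⁴ = (0.539)²(1.837)⁴ = 3.312.
F_1/F_2 = (L_1/L_2)/(d_1/d_2)² = 3.312/(10.0)² = 0.03312.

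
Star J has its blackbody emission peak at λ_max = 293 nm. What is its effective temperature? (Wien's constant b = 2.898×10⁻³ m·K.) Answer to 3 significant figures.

T = b/λ_max = 2.898×10⁻³ / (293×10⁻⁹) = 9891 K.

9.89×10^3 K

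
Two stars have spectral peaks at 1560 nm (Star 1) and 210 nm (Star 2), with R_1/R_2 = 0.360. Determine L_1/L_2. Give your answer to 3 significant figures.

4.26×10^-5

Wien's law gives T ∝ 1/λ_max, so T_1/T_2 = λ_2/λ_1 = 210/1560 = 0.1346.
Then L ∝ R²T⁴ gives L_1/L_2 = (0.360)² × (0.1346)⁴ = 0.1296 × 3.284×10^-4 = 4.256×10^-5.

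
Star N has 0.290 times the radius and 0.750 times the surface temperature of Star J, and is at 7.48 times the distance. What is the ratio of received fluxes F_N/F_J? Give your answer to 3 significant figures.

4.76×10^-4

L_N/L_J = (R_N/R_J)²(T_N/T_J)⁴ = (0.290)² × (0.750)⁴ = 0.02661.
F_N/F_J = (L_N/L_J)/(d_N/d_J)² = 0.02661 / (7.48)² = 4.756×10^-4.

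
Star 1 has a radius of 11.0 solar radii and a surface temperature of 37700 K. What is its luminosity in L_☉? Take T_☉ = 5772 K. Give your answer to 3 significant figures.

L/L_☉ = (R/R_☉)² (T/T_☉)⁴ = (11.0)² × (37700/5772)⁴
       = 121.0 × (6.532)⁴ = 121.0 × 1820 = 2.202×10^5.

2.20×10^5 L_☉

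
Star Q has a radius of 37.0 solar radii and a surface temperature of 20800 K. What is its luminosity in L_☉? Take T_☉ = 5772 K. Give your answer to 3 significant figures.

2.31×10^5 L_☉

L/L_☉ = (R/R_☉)² (T/T_☉)⁴ = (37.0)² × (20800/5772)⁴
       = 1369 × (3.604)⁴ = 1369 × 168.6 = 2.309×10^5.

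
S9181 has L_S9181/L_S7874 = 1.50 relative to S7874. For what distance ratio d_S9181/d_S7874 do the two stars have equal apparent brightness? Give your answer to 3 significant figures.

Equal flux requires L_S9181/d_S9181² = L_S7874/d_S7874², so d_S9181/d_S7874 = √(L_S9181/L_S7874)
= √(1.50) = 1.225.

1.22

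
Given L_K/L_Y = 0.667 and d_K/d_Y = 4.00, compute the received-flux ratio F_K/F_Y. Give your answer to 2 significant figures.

F = L/(4πd²), so F_K/F_Y = (L_K/L_Y) / (d_K/d_Y)²
= 0.667 / (4.00)² = 0.667 / 16.00 = 0.04169.

0.042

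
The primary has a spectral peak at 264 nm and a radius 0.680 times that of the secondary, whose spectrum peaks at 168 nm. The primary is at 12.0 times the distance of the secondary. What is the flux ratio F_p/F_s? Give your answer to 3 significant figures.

5.27×10^-4

Wien's law: T_p/T_s = λ_s/λ_p = 168/264 = 0.6364.
L_p/L_s = (R_p/R_s)²(T_p/T_s)⁴ = (0.680)²(0.6364)⁴ = 0.07583.
F_p/F_s = (L_p/L_s)/(d_p/d_s)² = 0.07583/(12.0)² = 5.266×10^-4.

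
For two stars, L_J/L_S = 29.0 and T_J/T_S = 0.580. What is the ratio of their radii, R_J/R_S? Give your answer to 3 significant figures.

L ∝ R²T⁴ gives R ∝ √L / T², so
R_J/R_S = √(29.0) / (0.580)² = 5.385 / 0.3364 = 16.01.

16.0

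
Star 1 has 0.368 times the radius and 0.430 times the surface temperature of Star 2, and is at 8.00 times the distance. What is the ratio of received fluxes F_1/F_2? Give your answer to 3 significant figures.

7.23×10^-5

L_1/L_2 = (R_1/R_2)²(T_1/T_2)⁴ = (0.368)² × (0.430)⁴ = 0.004630.
F_1/F_2 = (L_1/L_2)/(d_1/d_2)² = 0.004630 / (8.00)² = 7.234×10^-5.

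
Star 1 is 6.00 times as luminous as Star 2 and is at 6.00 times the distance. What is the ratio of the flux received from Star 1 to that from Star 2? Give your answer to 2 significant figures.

0.17

F = L/(4πd²), so F_1/F_2 = (L_1/L_2) / (d_1/d_2)²
= 6.00 / (6.00)² = 6.00 / 36.00 = 0.1667.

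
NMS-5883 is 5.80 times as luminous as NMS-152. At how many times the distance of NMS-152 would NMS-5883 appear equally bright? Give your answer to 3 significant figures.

2.41

Equal flux requires L_NMS-5883/d_NMS-5883² = L_NMS-152/d_NMS-152², so d_NMS-5883/d_NMS-152 = √(L_NMS-5883/L_NMS-152)
= √(5.80) = 2.408.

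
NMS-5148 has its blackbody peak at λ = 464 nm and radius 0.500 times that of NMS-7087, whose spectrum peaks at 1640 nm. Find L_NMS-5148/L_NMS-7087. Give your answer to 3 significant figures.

Wien's law gives T ∝ 1/λ_max, so T_NMS-5148/T_NMS-7087 = λ_NMS-7087/λ_NMS-5148 = 1640/464 = 3.534.
Then L ∝ R²T⁴ gives L_NMS-5148/L_NMS-7087 = (0.500)² × (3.534)⁴ = 0.2500 × 156.1 = 39.02.

39.0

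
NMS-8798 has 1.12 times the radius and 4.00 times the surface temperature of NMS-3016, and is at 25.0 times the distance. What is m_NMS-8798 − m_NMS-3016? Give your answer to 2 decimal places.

0.72

L_NMS-8798/L_NMS-3016 = (1.12)²(4.00)⁴ = 321.1.
F_NMS-8798/F_NMS-3016 = (L_NMS-8798/L_NMS-3016)/(d_NMS-8798/d_NMS-3016)² = 321.1/625.0 = 0.5138.
m_NMS-8798 − m_NMS-3016 = −2.5 log₁₀(0.5138) = 0.72.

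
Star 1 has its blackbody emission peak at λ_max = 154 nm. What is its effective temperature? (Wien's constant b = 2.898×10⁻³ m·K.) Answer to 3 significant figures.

1.88×10^4 K

T = b/λ_max = 2.898×10⁻³ / (154×10⁻⁹) = 1.882×10^4 K.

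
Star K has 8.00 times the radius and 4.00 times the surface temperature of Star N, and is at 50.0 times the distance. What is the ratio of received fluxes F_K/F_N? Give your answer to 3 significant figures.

L_K/L_N = (R_K/R_N)²(T_K/T_N)⁴ = (8.00)² × (4.00)⁴ = 1.638×10^4.
F_K/F_N = (L_K/L_N)/(d_K/d_N)² = 1.638×10^4 / (50.0)² = 6.554.

6.55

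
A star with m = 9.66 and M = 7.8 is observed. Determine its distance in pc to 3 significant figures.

23.6 pc

m − M = 5 log₁₀(d/10 pc)
9.66 − (7.8) = 1.86 = 5 log₁₀(d/10)
d = 10 × 10^(1.86/5) = 10 × 10^0.372 = 23.55 pc.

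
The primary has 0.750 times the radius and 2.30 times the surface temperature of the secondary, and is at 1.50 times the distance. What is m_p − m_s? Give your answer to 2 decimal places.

L_p/L_s = (0.750)²(2.30)⁴ = 15.74.
F_p/F_s = (L_p/L_s)/(d_p/d_s)² = 15.74/2.250 = 6.996.
m_p − m_s = −2.5 log₁₀(6.996) = -2.11.

-2.11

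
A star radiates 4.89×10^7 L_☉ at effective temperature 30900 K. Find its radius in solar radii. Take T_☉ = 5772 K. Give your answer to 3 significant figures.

R/R_☉ = √(L/L_☉) / (T/T_☉)² = √(4.89×10^7) / (5.353)²
       = 6993 / 28.66 = 244.0.

244 solar radii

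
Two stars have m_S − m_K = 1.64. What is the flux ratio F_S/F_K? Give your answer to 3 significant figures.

0.221

F_S/F_K = 10^(−(m_S − m_K)/2.5) = 10^(-1.64/2.5) = 10^-0.656 = 0.2208.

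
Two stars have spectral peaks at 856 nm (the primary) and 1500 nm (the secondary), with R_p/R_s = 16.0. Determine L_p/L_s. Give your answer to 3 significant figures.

2.41×10^3

Wien's law gives T ∝ 1/λ_max, so T_p/T_s = λ_s/λ_p = 1500/856 = 1.752.
Then L ∝ R²T⁴ gives L_p/L_s = (16.0)² × (1.752)⁴ = 256.0 × 9.429 = 2414.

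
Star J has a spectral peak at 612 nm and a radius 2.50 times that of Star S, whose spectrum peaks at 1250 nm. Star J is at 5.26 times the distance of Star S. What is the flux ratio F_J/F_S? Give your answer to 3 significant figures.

Wien's law: T_J/T_S = λ_S/λ_J = 1250/612 = 2.042.
L_J/L_S = (R_J/R_S)²(T_J/T_S)⁴ = (2.50)²(2.042)⁴ = 108.8.
F_J/F_S = (L_J/L_S)/(d_J/d_S)² = 108.8/(5.26)² = 3.931.

3.93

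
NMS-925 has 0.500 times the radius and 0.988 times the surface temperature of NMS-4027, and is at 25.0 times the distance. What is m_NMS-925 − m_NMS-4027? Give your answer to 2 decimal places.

8.55

L_NMS-925/L_NMS-4027 = (0.500)²(0.988)⁴ = 0.2382.
F_NMS-925/F_NMS-4027 = (L_NMS-925/L_NMS-4027)/(d_NMS-925/d_NMS-4027)² = 0.2382/625.0 = 3.811×10^-4.
m_NMS-925 − m_NMS-4027 = −2.5 log₁₀(3.811×10^-4) = 8.55.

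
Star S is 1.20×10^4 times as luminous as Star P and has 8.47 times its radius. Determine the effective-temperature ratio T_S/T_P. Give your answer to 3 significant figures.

L ∝ R²T⁴ gives T ∝ (L/R²)^(1/4), so
T_S/T_P = (1.20×10^4 / 8.47²)^(1/4) = (167.3)^(1/4) = 3.596.

3.60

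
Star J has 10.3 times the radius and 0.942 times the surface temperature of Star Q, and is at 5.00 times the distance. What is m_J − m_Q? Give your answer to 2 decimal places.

-1.31

L_J/L_Q = (10.3)²(0.942)⁴ = 83.54.
F_J/F_Q = (L_J/L_Q)/(d_J/d_Q)² = 83.54/25.00 = 3.341.
m_J − m_Q = −2.5 log₁₀(3.341) = -1.31.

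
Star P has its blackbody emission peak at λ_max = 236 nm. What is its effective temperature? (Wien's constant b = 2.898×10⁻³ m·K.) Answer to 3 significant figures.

1.23×10^4 K

T = b/λ_max = 2.898×10⁻³ / (236×10⁻⁹) = 1.228×10^4 K.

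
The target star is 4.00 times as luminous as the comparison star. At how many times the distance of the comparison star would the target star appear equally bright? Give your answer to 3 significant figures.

Equal flux requires L_t/d_t² = L_c/d_c², so d_t/d_c = √(L_t/L_c)
= √(4.00) = 2.000.

2.00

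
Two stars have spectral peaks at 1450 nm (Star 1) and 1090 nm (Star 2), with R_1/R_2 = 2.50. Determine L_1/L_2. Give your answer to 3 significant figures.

2.00

Wien's law gives T ∝ 1/λ_max, so T_1/T_2 = λ_2/λ_1 = 1090/1450 = 0.7517.
Then L ∝ R²T⁴ gives L_1/L_2 = (2.50)² × (0.7517)⁴ = 6.250 × 0.3193 = 1.996.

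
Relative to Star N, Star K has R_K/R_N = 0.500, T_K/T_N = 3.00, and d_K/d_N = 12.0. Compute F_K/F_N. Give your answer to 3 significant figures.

L_K/L_N = (R_K/R_N)²(T_K/T_N)⁴ = (0.500)² × (3.00)⁴ = 20.25.
F_K/F_N = (L_K/L_N)/(d_K/d_N)² = 20.25 / (12.0)² = 0.1406.

0.141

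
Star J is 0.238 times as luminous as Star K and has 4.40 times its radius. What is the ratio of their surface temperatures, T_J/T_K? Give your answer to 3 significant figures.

L ∝ R²T⁴ gives T ∝ (L/R²)^(1/4), so
T_J/T_K = (0.238 / 4.40²)^(1/4) = (0.01229)^(1/4) = 0.3330.

0.333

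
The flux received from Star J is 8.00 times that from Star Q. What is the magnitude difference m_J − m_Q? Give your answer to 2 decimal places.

-2.26

m_J − m_Q = −2.5 log₁₀(F_J/F_Q) = −2.5 log₁₀(8.00) = −2.5 × (0.903) = -2.258.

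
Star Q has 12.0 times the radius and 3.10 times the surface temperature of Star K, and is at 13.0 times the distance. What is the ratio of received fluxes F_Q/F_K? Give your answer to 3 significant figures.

L_Q/L_K = (R_Q/R_K)²(T_Q/T_K)⁴ = (12.0)² × (3.10)⁴ = 1.330×10^4.
F_Q/F_K = (L_Q/L_K)/(d_Q/d_K)² = 1.330×10^4 / (13.0)² = 78.69.

78.7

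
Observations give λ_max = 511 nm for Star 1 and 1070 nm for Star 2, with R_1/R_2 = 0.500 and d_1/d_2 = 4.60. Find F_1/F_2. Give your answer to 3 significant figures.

Wien's law: T_1/T_2 = λ_2/λ_1 = 1070/511 = 2.094.
L_1/L_2 = (R_1/R_2)²(T_1/T_2)⁴ = (0.500)²(2.094)⁴ = 4.806.
F_1/F_2 = (L_1/L_2)/(d_1/d_2)² = 4.806/(4.60)² = 0.2271.

0.227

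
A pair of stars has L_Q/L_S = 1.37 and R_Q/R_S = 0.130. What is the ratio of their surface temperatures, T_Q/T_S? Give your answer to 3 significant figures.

3.00

L ∝ R²T⁴ gives T ∝ (L/R²)^(1/4), so
T_Q/T_S = (1.37 / 0.130²)^(1/4) = (81.07)^(1/4) = 3.001.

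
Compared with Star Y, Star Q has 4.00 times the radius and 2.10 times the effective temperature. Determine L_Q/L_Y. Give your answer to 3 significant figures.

From the Stefan–Boltzmann law, L ∝ R²T⁴, so
L_Q/L_Y = (R_Q/R_Y)² (T_Q/T_Y)⁴ = (4.00)² × (2.10)⁴ = 16.00 × 19.45 = 311.2.

311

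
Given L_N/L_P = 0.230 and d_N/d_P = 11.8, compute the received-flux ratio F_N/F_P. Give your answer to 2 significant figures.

0.0017

F = L/(4πd²), so F_N/F_P = (L_N/L_P) / (d_N/d_P)²
= 0.230 / (11.8)² = 0.230 / 139.2 = 0.001652.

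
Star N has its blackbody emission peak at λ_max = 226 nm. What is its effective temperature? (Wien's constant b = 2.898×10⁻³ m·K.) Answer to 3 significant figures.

T = b/λ_max = 2.898×10⁻³ / (226×10⁻⁹) = 1.282×10^4 K.

1.28×10^4 K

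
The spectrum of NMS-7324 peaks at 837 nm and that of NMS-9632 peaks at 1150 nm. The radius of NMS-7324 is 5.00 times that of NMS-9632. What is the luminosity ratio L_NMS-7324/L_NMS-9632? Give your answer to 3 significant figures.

89.1

Wien's law gives T ∝ 1/λ_max, so T_NMS-7324/T_NMS-9632 = λ_NMS-9632/λ_NMS-7324 = 1150/837 = 1.374.
Then L ∝ R²T⁴ gives L_NMS-7324/L_NMS-9632 = (5.00)² × (1.374)⁴ = 25.00 × 3.564 = 89.09.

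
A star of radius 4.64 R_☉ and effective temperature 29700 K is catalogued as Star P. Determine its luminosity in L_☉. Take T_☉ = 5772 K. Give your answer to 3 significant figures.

L/L_☉ = (R/R_☉)² (T/T_☉)⁴ = (4.64)² × (29700/5772)⁴
       = 21.53 × (5.146)⁴ = 21.53 × 701.0 = 1.509×10^4.

1.51×10^4 L_☉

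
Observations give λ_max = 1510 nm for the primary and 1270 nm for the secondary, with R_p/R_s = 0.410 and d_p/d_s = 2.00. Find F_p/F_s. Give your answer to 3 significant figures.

Wien's law: T_p/T_s = λ_s/λ_p = 1270/1510 = 0.8411.
L_p/L_s = (R_p/R_s)²(T_p/T_s)⁴ = (0.410)²(0.8411)⁴ = 0.08412.
F_p/F_s = (L_p/L_s)/(d_p/d_s)² = 0.08412/(2.00)² = 0.02103.

0.0210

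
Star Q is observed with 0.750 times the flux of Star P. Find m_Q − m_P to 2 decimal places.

m_Q − m_P = −2.5 log₁₀(F_Q/F_P) = −2.5 log₁₀(0.750) = −2.5 × (-0.125) = 0.312.

0.31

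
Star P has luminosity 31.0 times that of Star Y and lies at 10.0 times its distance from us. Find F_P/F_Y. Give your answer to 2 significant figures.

F = L/(4πd²), so F_P/F_Y = (L_P/L_Y) / (d_P/d_Y)²
= 31.0 / (10.0)² = 31.0 / 100.0 = 0.3100.

0.31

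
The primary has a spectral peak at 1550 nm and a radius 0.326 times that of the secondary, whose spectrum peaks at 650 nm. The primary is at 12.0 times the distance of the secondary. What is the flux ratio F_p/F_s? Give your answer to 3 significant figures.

Wien's law: T_p/T_s = λ_s/λ_p = 650/1550 = 0.4194.
L_p/L_s = (R_p/R_s)²(T_p/T_s)⁴ = (0.326)²(0.4194)⁴ = 0.003287.
F_p/F_s = (L_p/L_s)/(d_p/d_s)² = 0.003287/(12.0)² = 2.282×10^-5.

2.28×10^-5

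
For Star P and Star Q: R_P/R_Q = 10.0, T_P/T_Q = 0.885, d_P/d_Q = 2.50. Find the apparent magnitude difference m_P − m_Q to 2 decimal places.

L_P/L_Q = (10.0)²(0.885)⁴ = 61.34.
F_P/F_Q = (L_P/L_Q)/(d_P/d_Q)² = 61.34/6.250 = 9.815.
m_P − m_Q = −2.5 log₁₀(9.815) = -2.48.

-2.48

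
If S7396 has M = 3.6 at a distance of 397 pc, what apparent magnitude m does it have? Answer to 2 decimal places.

11.59

m = M + 5 log₁₀(d/10 pc) = 3.6 + 5 log₁₀(397/10)
  = 3.6 + 5 × 1.599 = 3.6 + 7.99 = 11.59.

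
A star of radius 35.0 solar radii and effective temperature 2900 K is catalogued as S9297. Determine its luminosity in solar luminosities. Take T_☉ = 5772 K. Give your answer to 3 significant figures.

78.1 solar luminosities

L/L_☉ = (R/R_☉)² (T/T_☉)⁴ = (35.0)² × (2900/5772)⁴
       = 1225 × (0.5024)⁴ = 1225 × 0.06372 = 78.06.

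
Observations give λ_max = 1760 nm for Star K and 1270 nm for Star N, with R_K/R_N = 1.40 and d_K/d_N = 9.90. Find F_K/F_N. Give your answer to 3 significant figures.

Wien's law: T_K/T_N = λ_N/λ_K = 1270/1760 = 0.7216.
L_K/L_N = (R_K/R_N)²(T_K/T_N)⁴ = (1.40)²(0.7216)⁴ = 0.5314.
F_K/F_N = (L_K/L_N)/(d_K/d_N)² = 0.5314/(9.90)² = 0.005422.

0.00542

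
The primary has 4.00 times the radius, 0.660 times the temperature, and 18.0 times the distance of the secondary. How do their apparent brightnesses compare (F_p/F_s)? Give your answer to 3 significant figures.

0.00937

L_p/L_s = (R_p/R_s)²(T_p/T_s)⁴ = (4.00)² × (0.660)⁴ = 3.036.
F_p/F_s = (L_p/L_s)/(d_p/d_s)² = 3.036 / (18.0)² = 0.009370.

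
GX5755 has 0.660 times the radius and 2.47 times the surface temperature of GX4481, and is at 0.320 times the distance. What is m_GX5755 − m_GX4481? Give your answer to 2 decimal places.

-5.50

L_GX5755/L_GX4481 = (0.660)²(2.47)⁴ = 16.21.
F_GX5755/F_GX4481 = (L_GX5755/L_GX4481)/(d_GX5755/d_GX4481)² = 16.21/0.1024 = 158.3.
m_GX5755 − m_GX4481 = −2.5 log₁₀(158.3) = -5.50.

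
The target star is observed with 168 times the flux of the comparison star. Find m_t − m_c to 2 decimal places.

-5.56

m_t − m_c = −2.5 log₁₀(F_t/F_c) = −2.5 log₁₀(168) = −2.5 × (2.225) = -5.563.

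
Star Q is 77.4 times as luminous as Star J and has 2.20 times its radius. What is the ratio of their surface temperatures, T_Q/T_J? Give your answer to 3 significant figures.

L ∝ R²T⁴ gives T ∝ (L/R²)^(1/4), so
T_Q/T_J = (77.4 / 2.20²)^(1/4) = (15.99)^(1/4) = 2.000.

2.00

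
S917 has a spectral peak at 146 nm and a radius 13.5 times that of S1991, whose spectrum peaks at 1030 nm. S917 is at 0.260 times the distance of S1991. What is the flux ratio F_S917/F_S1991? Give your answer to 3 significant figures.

6.68×10^6

Wien's law: T_S917/T_S1991 = λ_S1991/λ_S917 = 1030/146 = 7.055.
L_S917/L_S1991 = (R_S917/R_S1991)²(T_S917/T_S1991)⁴ = (13.5)²(7.055)⁴ = 4.514×10^5.
F_S917/F_S1991 = (L_S917/L_S1991)/(d_S917/d_S1991)² = 4.514×10^5/(0.260)² = 6.678×10^6.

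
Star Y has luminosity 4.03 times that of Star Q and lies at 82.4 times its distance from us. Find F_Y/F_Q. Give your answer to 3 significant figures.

F = L/(4πd²), so F_Y/F_Q = (L_Y/L_Q) / (d_Y/d_Q)²
= 4.03 / (82.4)² = 4.03 / 6790 = 5.935×10^-4.

5.94×10^-4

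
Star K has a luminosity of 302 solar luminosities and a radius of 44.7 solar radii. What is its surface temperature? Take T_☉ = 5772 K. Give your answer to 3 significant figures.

T/T_☉ = (L/L_☉)^(1/4) / (R/R_☉)^(1/2)
T = 5772 × (302)^(1/4) / √(44.7) = 5772 × 4.169 / 6.686 = 3599 K.

3.60×10^3 K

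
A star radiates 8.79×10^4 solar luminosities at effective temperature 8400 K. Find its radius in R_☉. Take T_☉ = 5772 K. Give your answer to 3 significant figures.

R/R_☉ = √(L/L_☉) / (T/T_☉)² = √(8.79×10^4) / (1.455)²
       = 296.5 / 2.118 = 140.0.

140 R_☉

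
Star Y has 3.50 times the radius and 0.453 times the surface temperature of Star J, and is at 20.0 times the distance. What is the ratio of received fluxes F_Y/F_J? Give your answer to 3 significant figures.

0.00129

L_Y/L_J = (R_Y/R_J)²(T_Y/T_J)⁴ = (3.50)² × (0.453)⁴ = 0.5159.
F_Y/F_J = (L_Y/L_J)/(d_Y/d_J)² = 0.5159 / (20.0)² = 0.001290.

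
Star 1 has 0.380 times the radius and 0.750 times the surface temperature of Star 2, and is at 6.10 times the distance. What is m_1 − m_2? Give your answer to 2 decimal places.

L_1/L_2 = (0.380)²(0.750)⁴ = 0.04569.
F_1/F_2 = (L_1/L_2)/(d_1/d_2)² = 0.04569/37.21 = 0.001228.
m_1 − m_2 = −2.5 log₁₀(0.001228) = 7.28.

7.28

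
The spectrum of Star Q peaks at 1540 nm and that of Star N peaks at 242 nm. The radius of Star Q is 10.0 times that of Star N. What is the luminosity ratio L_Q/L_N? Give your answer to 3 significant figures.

0.0610

Wien's law gives T ∝ 1/λ_max, so T_Q/T_N = λ_N/λ_Q = 242/1540 = 0.1571.
Then L ∝ R²T⁴ gives L_Q/L_N = (10.0)² × (0.1571)⁴ = 100.0 × 6.098×10^-4 = 0.06098.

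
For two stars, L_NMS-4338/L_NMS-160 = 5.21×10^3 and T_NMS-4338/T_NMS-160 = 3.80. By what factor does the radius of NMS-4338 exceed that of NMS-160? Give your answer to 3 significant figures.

5.00

L ∝ R²T⁴ gives R ∝ √L / T², so
R_NMS-4338/R_NMS-160 = √(5.21×10^3) / (3.80)² = 72.18 / 14.44 = 4.999.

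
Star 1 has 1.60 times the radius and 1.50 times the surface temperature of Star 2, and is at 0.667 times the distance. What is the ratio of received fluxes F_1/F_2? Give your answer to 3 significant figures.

L_1/L_2 = (R_1/R_2)²(T_1/T_2)⁴ = (1.60)² × (1.50)⁴ = 12.96.
F_1/F_2 = (L_1/L_2)/(d_1/d_2)² = 12.96 / (0.667)² = 29.13.

29.1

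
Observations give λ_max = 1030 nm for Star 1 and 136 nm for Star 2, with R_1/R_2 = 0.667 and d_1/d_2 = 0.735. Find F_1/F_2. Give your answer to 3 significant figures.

2.50×10^-4

Wien's law: T_1/T_2 = λ_2/λ_1 = 136/1030 = 0.1320.
L_1/L_2 = (R_1/R_2)²(T_1/T_2)⁴ = (0.667)²(0.1320)⁴ = 1.352×10^-4.
F_1/F_2 = (L_1/L_2)/(d_1/d_2)² = 1.352×10^-4/(0.735)² = 2.503×10^-4.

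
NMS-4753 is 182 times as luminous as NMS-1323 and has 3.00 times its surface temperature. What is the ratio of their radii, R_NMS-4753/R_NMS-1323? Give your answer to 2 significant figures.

L ∝ R²T⁴ gives R ∝ √L / T², so
R_NMS-4753/R_NMS-1323 = √(182) / (3.00)² = 13.49 / 9.000 = 1.499.

1.5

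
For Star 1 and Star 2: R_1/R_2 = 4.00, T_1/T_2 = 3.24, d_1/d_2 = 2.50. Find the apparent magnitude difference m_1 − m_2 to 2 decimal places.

L_1/L_2 = (4.00)²(3.24)⁴ = 1763.
F_1/F_2 = (L_1/L_2)/(d_1/d_2)² = 1763/6.250 = 282.1.
m_1 − m_2 = −2.5 log₁₀(282.1) = -6.13.

-6.13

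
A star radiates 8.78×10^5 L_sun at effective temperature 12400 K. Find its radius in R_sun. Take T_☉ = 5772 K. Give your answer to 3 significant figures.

203 R_sun

R/R_☉ = √(L/L_☉) / (T/T_☉)² = √(8.78×10^5) / (2.148)²
       = 937.0 / 4.615 = 203.0.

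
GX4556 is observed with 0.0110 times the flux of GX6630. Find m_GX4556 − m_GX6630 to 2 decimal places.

m_GX4556 − m_GX6630 = −2.5 log₁₀(F_GX4556/F_GX6630) = −2.5 log₁₀(0.0110) = −2.5 × (-1.959) = 4.897.

4.90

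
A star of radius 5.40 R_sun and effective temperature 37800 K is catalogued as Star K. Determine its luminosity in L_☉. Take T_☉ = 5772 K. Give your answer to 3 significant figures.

5.36×10^4 L_☉

L/L_☉ = (R/R_☉)² (T/T_☉)⁴ = (5.40)² × (37800/5772)⁴
       = 29.16 × (6.549)⁴ = 29.16 × 1839 = 5.364×10^4.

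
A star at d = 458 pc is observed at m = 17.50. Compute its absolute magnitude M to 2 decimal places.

9.20

M = m − 5 log₁₀(d/10 pc) = 17.50 − 5 log₁₀(458/10)
  = 17.50 − 5 × 1.661 = 17.50 − 8.30 = 9.20.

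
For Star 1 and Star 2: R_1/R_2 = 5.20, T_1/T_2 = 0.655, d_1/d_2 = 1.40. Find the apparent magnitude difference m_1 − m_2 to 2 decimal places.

-1.01

L_1/L_2 = (5.20)²(0.655)⁴ = 4.977.
F_1/F_2 = (L_1/L_2)/(d_1/d_2)² = 4.977/1.960 = 2.539.
m_1 − m_2 = −2.5 log₁₀(2.539) = -1.01.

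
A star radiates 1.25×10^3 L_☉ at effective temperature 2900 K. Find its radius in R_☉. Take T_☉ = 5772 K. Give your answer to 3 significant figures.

R/R_☉ = √(L/L_☉) / (T/T_☉)² = √(1.25×10^3) / (0.5024)²
       = 35.36 / 0.2524 = 140.1.

140 R_☉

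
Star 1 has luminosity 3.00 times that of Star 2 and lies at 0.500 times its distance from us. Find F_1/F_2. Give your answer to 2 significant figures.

12

F = L/(4πd²), so F_1/F_2 = (L_1/L_2) / (d_1/d_2)²
= 3.00 / (0.500)² = 3.00 / 0.2500 = 12.00.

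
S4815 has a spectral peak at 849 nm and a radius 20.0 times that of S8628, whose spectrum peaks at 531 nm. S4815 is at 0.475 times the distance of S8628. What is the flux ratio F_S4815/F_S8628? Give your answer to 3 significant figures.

271

Wien's law: T_S4815/T_S8628 = λ_S8628/λ_S4815 = 531/849 = 0.6254.
L_S4815/L_S8628 = (R_S4815/R_S8628)²(T_S4815/T_S8628)⁴ = (20.0)²(0.6254)⁴ = 61.21.
F_S4815/F_S8628 = (L_S4815/L_S8628)/(d_S4815/d_S8628)² = 61.21/(0.475)² = 271.3.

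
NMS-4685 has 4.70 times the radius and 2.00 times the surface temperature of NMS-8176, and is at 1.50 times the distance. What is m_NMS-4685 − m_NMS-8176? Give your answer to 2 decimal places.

-5.49

L_NMS-4685/L_NMS-8176 = (4.70)²(2.00)⁴ = 353.4.
F_NMS-4685/F_NMS-8176 = (L_NMS-4685/L_NMS-8176)/(d_NMS-4685/d_NMS-8176)² = 353.4/2.250 = 157.1.
m_NMS-4685 − m_NMS-8176 = −2.5 log₁₀(157.1) = -5.49.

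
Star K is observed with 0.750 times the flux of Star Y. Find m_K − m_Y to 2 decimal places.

m_K − m_Y = −2.5 log₁₀(F_K/F_Y) = −2.5 log₁₀(0.750) = −2.5 × (-0.125) = 0.312.

0.31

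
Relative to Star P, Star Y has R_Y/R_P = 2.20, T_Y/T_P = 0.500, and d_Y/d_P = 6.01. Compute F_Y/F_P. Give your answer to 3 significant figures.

L_Y/L_P = (R_Y/R_P)²(T_Y/T_P)⁴ = (2.20)² × (0.500)⁴ = 0.3025.
F_Y/F_P = (L_Y/L_P)/(d_Y/d_P)² = 0.3025 / (6.01)² = 0.008375.

0.00837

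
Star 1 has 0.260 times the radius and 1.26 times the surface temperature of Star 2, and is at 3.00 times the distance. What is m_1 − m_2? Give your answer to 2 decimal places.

4.31

L_1/L_2 = (0.260)²(1.26)⁴ = 0.1704.
F_1/F_2 = (L_1/L_2)/(d_1/d_2)² = 0.1704/9.000 = 0.01893.
m_1 − m_2 = −2.5 log₁₀(0.01893) = 4.31.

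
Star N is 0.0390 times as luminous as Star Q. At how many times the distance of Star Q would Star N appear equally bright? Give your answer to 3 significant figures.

Equal flux requires L_N/d_N² = L_Q/d_Q², so d_N/d_Q = √(L_N/L_Q)
= √(0.0390) = 0.1975.

0.197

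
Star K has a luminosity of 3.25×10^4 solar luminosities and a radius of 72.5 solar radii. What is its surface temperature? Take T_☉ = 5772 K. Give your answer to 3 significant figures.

T/T_☉ = (L/L_☉)^(1/4) / (R/R_☉)^(1/2)
T = 5772 × (3.25×10^4)^(1/4) / √(72.5) = 5772 × 13.43 / 8.515 = 9102 K.

9.10×10^3 K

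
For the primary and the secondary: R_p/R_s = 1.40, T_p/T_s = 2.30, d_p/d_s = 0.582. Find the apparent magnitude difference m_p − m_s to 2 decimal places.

L_p/L_s = (1.40)²(2.30)⁴ = 54.85.
F_p/F_s = (L_p/L_s)/(d_p/d_s)² = 54.85/0.3387 = 161.9.
m_p − m_s = −2.5 log₁₀(161.9) = -5.52.

-5.52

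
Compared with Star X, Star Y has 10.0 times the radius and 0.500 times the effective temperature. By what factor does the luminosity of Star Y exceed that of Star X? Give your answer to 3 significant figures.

From the Stefan–Boltzmann law, L ∝ R²T⁴, so
L_Y/L_X = (R_Y/R_X)² (T_Y/T_X)⁴ = (10.0)² × (0.500)⁴ = 100.0 × 0.06250 = 6.250.

6.25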